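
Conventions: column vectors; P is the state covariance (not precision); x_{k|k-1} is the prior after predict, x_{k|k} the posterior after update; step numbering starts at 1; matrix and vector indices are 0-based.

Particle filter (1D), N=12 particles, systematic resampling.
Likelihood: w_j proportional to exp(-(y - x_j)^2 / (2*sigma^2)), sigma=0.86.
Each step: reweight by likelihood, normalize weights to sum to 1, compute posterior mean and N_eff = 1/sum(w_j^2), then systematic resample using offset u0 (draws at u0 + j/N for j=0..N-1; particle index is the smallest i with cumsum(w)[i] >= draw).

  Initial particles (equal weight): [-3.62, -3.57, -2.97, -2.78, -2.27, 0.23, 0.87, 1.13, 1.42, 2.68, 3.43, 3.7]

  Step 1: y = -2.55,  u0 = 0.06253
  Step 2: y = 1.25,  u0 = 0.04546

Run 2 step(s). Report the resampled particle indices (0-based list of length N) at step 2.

resampled_idx = [6, 9, 9, 9, 9, 10, 10, 10, 11, 11, 11, 11]

step 1: w=[0.1226, 0.1315, 0.2359, 0.2564, 0.2520, 0.0014, 0.0001, 0.0000, 0.0000, 0.0000, 0.0000, 0.0000]  mean=-2.8983  Neff=4.6032  idx=[0, 1, 1, 2, 2, 2, 3, 3, 3, 4, 4, 4]
step 2: w=[0.0001, 0.0002, 0.0002, 0.0078, 0.0078, 0.0078, 0.0224, 0.0224, 0.0224, 0.3029, 0.3029, 0.3029]  mean=-2.3214  Neff=3.6098  idx=[6, 9, 9, 9, 9, 10, 10, 10, 11, 11, 11, 11]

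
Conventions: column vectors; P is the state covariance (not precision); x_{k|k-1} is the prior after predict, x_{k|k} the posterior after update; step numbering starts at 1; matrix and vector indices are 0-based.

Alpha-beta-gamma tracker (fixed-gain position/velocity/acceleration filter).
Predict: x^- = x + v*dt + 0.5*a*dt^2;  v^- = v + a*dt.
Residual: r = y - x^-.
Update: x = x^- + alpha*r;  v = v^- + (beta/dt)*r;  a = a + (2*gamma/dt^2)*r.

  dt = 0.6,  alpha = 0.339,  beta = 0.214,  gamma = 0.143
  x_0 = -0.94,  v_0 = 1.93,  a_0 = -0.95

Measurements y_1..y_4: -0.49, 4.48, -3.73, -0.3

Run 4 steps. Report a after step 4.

a_post = -4.1947

step 1: x_pred=0.0470  r=-0.5370  x^+=-0.1350  v^+=1.1685  a^+=-1.3766
step 2: x_pred=0.3182  r=4.1618  x^+=1.7291  v^+=1.8269  a^+=1.9297
step 3: x_pred=3.1725  r=-6.9025  x^+=0.8326  v^+=0.5228  a^+=-3.5540
step 4: x_pred=0.5065  r=-0.8065  x^+=0.2331  v^+=-1.8973  a^+=-4.1947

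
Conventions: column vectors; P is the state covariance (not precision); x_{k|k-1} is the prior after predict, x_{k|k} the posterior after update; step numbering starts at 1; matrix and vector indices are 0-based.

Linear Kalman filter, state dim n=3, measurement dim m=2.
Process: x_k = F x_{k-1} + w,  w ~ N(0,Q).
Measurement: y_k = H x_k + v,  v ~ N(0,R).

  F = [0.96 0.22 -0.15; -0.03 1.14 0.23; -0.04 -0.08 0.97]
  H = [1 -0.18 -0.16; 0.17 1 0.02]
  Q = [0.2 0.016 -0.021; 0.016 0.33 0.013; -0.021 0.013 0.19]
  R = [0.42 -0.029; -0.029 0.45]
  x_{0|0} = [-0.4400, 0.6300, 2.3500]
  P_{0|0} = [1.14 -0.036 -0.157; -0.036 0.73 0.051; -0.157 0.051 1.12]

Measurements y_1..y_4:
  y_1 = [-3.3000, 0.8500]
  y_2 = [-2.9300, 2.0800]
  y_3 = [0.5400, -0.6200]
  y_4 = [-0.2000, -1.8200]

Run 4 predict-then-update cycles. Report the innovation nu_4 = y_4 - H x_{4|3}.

step 1: x^-=[-0.6363, 1.2719, 2.2467]  P^-=[1.3378 0.0469 -0.3731; 0.0469 1.3704 0.2607; -0.3731 0.2607 1.2543]  S=[1.9518 -0.0467; -0.0467 1.8834]  K=[0.7155 0.1595; -0.1062 0.7320; -0.3154 0.1102]  nu=[-2.0753, -0.3587]  x^+=[-2.1783, 1.2297, 2.8617]  P^+=[0.3014 -0.0009 0.0355; -0.0009 0.3320 0.0320; 0.0355 0.0320 1.0340]
step 2: x^-=[-2.2499, 2.1254, 2.7646]  P^-=[0.5044 0.0580 -0.1483; 0.0580 0.8328 0.2473; -0.1483 0.2473 1.1578]  S=[1.0218 -0.0800; -0.0800 1.3264]  K=[0.5174 0.1374; -0.0790 0.6342; -0.3572 0.1633]  nu=[0.1448, 0.2818]  x^+=[-2.1363, 2.2927, 2.7589]  P^+=[0.2172 0.0096 0.0136; 0.0096 0.2848 0.0619; 0.0136 0.0619 0.9827]
step 3: x^-=[-1.9603, 3.3123, 2.5782]  P^-=[0.4321 0.0533 -0.1514; 0.0533 0.7840 0.2729; -0.1514 0.2729 1.1062]  S=[0.9508 -0.0920; -0.0920 1.2749]  K=[0.4826 0.1319; -0.0782 0.6207; -0.3793 0.1838]  nu=[3.5090, -3.6506]  x^+=[-0.7483, 0.7723, 0.5762]  P^+=[0.2002 0.0114 -0.0047; 0.0114 0.2781 0.0763; -0.0047 0.0763 0.9135]
step 4: x^-=[-0.6349, 1.0354, 0.5270]  P^-=[0.4197 0.0507 -0.1547; 0.0507 0.7792 0.2743; -0.1547 0.2743 1.0402]  S=[0.9386 -0.0959; -0.0959 1.2689]  K=[0.4770 0.1298; -0.0790 0.6192; -0.3760 0.1834]  nu=[0.7056, -2.7580]  x^+=[-0.6562, -0.7281, -0.2442]  P^+=[0.1966 0.0114 -0.0129; 0.0114 0.2774 0.0786; -0.0129 0.0786 0.8516]

innov = [0.7056, -2.7580]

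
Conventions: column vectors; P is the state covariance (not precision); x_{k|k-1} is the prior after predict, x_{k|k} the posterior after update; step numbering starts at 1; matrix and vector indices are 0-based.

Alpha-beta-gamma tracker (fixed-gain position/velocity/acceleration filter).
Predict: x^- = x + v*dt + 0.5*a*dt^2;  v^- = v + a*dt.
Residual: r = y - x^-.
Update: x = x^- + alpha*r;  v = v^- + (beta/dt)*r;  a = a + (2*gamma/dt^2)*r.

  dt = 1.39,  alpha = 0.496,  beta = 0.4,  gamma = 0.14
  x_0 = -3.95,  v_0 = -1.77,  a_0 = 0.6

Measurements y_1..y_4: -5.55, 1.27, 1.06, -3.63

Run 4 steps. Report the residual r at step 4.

step 1: x_pred=-5.8307  r=0.2807  x^+=-5.6915  v^+=-0.8552  a^+=0.6407
step 2: x_pred=-6.2613  r=7.5313  x^+=-2.5258  v^+=2.2026  a^+=1.7321
step 3: x_pred=2.2091  r=-1.1491  x^+=1.6392  v^+=4.2795  a^+=1.5656
step 4: x_pred=9.1001  r=-12.7301  x^+=2.7860  v^+=2.7923  a^+=-0.2793

resid = -12.7301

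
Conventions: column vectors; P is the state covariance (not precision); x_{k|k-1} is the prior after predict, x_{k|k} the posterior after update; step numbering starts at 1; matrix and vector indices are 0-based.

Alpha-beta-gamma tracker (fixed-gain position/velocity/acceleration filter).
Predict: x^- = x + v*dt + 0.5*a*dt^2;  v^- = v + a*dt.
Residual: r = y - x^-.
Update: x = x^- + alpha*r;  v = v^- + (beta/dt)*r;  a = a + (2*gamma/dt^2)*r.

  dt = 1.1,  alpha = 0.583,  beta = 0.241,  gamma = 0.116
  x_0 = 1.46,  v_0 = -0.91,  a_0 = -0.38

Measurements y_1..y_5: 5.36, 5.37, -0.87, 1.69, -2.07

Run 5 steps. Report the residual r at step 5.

step 1: x_pred=0.2291  r=5.1309  x^+=3.2204  v^+=-0.2039  a^+=0.6038
step 2: x_pred=3.3614  r=2.0086  x^+=4.5324  v^+=0.9003  a^+=0.9889
step 3: x_pred=6.1211  r=-6.9911  x^+=2.0453  v^+=0.4564  a^+=-0.3516
step 4: x_pred=2.3347  r=-0.6447  x^+=1.9588  v^+=-0.0715  a^+=-0.4752
step 5: x_pred=1.5927  r=-3.6627  x^+=-0.5427  v^+=-1.3967  a^+=-1.1774

resid = -3.6627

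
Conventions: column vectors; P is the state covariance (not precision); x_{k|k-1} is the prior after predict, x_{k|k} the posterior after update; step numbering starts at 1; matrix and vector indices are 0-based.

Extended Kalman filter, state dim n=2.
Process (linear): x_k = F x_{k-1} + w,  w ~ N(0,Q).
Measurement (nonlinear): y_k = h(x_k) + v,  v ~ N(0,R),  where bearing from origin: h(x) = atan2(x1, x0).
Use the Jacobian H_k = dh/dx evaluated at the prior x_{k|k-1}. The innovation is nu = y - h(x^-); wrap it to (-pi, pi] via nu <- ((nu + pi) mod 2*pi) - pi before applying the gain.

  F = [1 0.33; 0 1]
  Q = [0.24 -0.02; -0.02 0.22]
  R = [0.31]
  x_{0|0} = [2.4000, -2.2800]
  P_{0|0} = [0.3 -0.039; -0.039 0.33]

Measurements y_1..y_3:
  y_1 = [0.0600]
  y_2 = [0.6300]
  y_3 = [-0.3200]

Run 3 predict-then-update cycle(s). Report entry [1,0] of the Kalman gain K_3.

step 1: x^-=[1.6476, -2.2800]  P^-=[0.5502 0.0499; 0.0499 0.5500]  H_jac=[0.2881 0.2082]  S=[0.3855]  K=[0.4382; 0.3344]  nu=[1.0050]  x^+=[2.0880, -1.9440]  P^+=[0.4762 -0.0066; -0.0066 0.5069]
step 2: x^-=[1.4465, -1.9440]  P^-=[0.7670 0.1407; 0.1407 0.7269]  H_jac=[0.3311 0.2464]  S=[0.4612]  K=[0.6259; 0.4893]  nu=[1.5611]  x^+=[2.4235, -1.1800]  P^+=[0.5864 -0.0005; -0.0005 0.6165]
step 3: x^-=[2.0341, -1.1800]  P^-=[0.8932 0.1829; 0.1829 0.8365]  H_jac=[0.2134 0.3678]  S=[0.4926]  K=[0.5235; 0.7039]  nu=[0.2057]  x^+=[2.1418, -1.0353]  P^+=[0.7582 0.0014; 0.0014 0.5924]

K[1,0] = 0.7039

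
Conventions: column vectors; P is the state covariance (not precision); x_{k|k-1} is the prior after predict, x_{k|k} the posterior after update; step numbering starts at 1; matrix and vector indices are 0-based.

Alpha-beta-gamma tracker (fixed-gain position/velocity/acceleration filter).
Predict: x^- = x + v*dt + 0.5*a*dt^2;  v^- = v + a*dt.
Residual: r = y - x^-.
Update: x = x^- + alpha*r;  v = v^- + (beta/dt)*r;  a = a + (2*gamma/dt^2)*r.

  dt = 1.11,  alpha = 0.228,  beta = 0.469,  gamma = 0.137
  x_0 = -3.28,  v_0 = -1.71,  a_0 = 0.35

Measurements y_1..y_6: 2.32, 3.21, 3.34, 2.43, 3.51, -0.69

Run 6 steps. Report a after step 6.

a_post = -5.1732

step 1: x_pred=-4.9625  r=7.2825  x^+=-3.3021  v^+=1.7555  a^+=1.9695
step 2: x_pred=-0.1401  r=3.3501  x^+=0.6237  v^+=5.3572  a^+=2.7145
step 3: x_pred=8.2424  r=-4.9024  x^+=7.1247  v^+=6.2989  a^+=1.6243
step 4: x_pred=15.1171  r=-12.6871  x^+=12.2245  v^+=2.7413  a^+=-1.1971
step 5: x_pred=14.5298  r=-11.0198  x^+=12.0173  v^+=-3.2436  a^+=-3.6478
step 6: x_pred=6.1697  r=-6.8597  x^+=4.6057  v^+=-10.1910  a^+=-5.1732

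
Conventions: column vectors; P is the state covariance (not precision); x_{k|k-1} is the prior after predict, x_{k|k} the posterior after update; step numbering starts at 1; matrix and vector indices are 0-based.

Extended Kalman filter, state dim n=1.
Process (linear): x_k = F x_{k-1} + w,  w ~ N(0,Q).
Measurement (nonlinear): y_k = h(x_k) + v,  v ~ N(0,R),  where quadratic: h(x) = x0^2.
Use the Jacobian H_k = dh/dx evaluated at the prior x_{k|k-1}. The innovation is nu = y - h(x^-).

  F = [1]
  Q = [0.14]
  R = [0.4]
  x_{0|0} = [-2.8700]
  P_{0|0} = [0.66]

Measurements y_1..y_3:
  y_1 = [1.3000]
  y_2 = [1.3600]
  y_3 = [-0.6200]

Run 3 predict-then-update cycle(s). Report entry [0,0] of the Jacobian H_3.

H_jac[0,0] = -2.6538

step 1: x^-=[-2.8700]  P^-=[0.8000]  H_jac=[-5.7400]  S=[26.7581]  K=[-0.1716]  nu=[-6.9369]  x^+=[-1.6795]  P^+=[0.0120]
step 2: x^-=[-1.6795]  P^-=[0.1520]  H_jac=[-3.3591]  S=[2.1146]  K=[-0.2414]  nu=[-1.4609]  x^+=[-1.3269]  P^+=[0.0287]
step 3: x^-=[-1.3269]  P^-=[0.1687]  H_jac=[-2.6538]  S=[1.5884]  K=[-0.2819]  nu=[-2.3807]  x^+=[-0.6557]  P^+=[0.0425]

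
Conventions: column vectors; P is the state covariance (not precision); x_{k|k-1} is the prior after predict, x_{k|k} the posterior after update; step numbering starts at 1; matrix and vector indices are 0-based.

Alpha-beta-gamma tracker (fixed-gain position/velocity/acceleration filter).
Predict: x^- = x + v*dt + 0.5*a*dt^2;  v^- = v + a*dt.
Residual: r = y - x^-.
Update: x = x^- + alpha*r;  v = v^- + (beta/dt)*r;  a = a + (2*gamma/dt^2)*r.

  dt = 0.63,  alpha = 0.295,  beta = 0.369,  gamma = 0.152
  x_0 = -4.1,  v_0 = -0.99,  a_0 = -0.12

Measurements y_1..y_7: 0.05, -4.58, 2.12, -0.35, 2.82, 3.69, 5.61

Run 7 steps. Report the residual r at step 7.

step 1: x_pred=-4.7475  r=4.7975  x^+=-3.3322  v^+=1.7444  a^+=3.5546
step 2: x_pred=-1.5279  r=-3.0521  x^+=-2.4283  v^+=2.1961  a^+=1.2169
step 3: x_pred=-0.8032  r=2.9232  x^+=0.0591  v^+=4.6749  a^+=3.4559
step 4: x_pred=3.6901  r=-4.0401  x^+=2.4983  v^+=4.4857  a^+=0.3614
step 5: x_pred=5.3960  r=-2.5760  x^+=4.6361  v^+=3.2046  a^+=-1.6117
step 6: x_pred=6.3352  r=-2.6452  x^+=5.5548  v^+=0.6399  a^+=-3.6377
step 7: x_pred=5.2361  r=0.3739  x^+=5.3464  v^+=-1.4328  a^+=-3.3513

resid = 0.3739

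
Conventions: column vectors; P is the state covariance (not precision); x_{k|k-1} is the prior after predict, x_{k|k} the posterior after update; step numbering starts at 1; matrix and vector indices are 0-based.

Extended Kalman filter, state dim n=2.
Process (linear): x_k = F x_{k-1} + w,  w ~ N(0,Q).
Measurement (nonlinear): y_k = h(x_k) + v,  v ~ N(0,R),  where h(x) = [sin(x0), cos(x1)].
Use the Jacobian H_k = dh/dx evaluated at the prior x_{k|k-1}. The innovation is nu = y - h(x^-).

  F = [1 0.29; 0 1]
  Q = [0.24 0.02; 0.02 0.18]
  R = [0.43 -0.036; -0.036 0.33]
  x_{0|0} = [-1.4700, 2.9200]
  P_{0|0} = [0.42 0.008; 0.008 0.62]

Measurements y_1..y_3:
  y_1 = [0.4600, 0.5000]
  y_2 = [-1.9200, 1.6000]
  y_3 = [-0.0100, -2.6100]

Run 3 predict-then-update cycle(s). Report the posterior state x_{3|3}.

x_post = [-0.2837, 1.9299]

step 1: x^-=[-0.6232, 2.9200]  P^-=[0.7168 0.2078; 0.2078 0.8000]  H_jac=[0.8120 0.0000; 0.0000 -0.2198]  S=[0.9026 -0.0731; -0.0731 0.3686]  K=[0.6452 0.0040; 0.1507 -0.4471]  nu=[1.0436, 1.4755]  x^+=[0.0560, 2.4176]  P^+=[0.3415 0.0996; 0.0996 0.6960]
step 2: x^-=[0.7571, 2.4176]  P^-=[0.6978 0.3215; 0.3215 0.8760]  H_jac=[0.7268 0.0000; 0.0000 -0.6623]  S=[0.7986 -0.1908; -0.1908 0.7143]  K=[0.6023 -0.1373; 0.1053 -0.7842]  nu=[-2.6069, 2.3492]  x^+=[-1.1353, 0.3011]  P^+=[0.3631 0.1011; 0.1011 0.3964]
step 3: x^-=[-1.0480, 0.3011]  P^-=[0.6951 0.2361; 0.2361 0.5764]  H_jac=[0.4993 0.0000; 0.0000 -0.2966]  S=[0.6033 -0.0710; -0.0710 0.3807]  K=[0.5661 -0.0784; 0.1458 -0.4219]  nu=[0.8564, -3.5650]  x^+=[-0.2837, 1.9299]  P^+=[0.4931 0.1559; 0.1559 0.4871]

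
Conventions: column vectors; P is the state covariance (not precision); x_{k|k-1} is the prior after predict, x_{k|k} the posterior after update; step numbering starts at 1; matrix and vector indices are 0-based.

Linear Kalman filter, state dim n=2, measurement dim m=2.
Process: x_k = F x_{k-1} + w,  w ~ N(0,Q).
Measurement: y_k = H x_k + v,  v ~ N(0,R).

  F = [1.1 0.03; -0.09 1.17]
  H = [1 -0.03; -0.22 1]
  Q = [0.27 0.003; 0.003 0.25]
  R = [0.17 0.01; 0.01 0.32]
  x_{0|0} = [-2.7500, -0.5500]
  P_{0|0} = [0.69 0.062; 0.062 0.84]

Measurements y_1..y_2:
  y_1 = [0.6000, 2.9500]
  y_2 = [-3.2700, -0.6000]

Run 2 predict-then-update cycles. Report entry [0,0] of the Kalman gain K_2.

K[0,0] = 0.7268

step 1: x^-=[-3.0415, -0.3960]  P^-=[1.1097 0.0438; 0.0438 1.3924]  S=[1.2784 -0.2318; -0.2318 1.7468]  K=[0.8671 0.0004; 0.1487 0.8113]  nu=[3.6296, 2.6769]  x^+=[0.1069, 2.3156]  P^+=[0.1487 0.0415; 0.0415 0.2702]
step 2: x^-=[0.1871, 2.6996]  P^-=[0.4529 0.0511; 0.0511 0.6124]  S=[0.6204 -0.0566; -0.0566 0.9318]  K=[0.7268 -0.0080; 0.1122 0.6519]  nu=[-3.3761, -3.2584]  x^+=[-2.2407, 0.1965]  P^+=[0.1244 0.0321; 0.0321 0.2168]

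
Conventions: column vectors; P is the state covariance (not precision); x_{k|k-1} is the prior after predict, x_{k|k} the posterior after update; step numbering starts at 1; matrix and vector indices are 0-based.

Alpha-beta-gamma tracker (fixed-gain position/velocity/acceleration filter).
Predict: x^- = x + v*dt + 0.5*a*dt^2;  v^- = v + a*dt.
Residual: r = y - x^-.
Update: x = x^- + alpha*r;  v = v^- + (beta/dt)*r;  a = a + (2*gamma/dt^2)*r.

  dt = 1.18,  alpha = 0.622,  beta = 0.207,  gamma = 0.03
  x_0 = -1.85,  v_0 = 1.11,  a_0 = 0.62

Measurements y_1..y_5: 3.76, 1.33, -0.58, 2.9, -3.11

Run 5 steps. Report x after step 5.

step 1: x_pred=-0.1086  r=3.8686  x^+=2.2977  v^+=2.5202  a^+=0.7867
step 2: x_pred=5.8193  r=-4.4893  x^+=3.0269  v^+=2.6610  a^+=0.5933
step 3: x_pred=6.5800  r=-7.1600  x^+=2.1265  v^+=2.1050  a^+=0.2847
step 4: x_pred=4.8086  r=-1.9086  x^+=3.6215  v^+=2.1062  a^+=0.2025
step 5: x_pred=6.2477  r=-9.3577  x^+=0.4272  v^+=0.7035  a^+=-0.2008

x_post = 0.4272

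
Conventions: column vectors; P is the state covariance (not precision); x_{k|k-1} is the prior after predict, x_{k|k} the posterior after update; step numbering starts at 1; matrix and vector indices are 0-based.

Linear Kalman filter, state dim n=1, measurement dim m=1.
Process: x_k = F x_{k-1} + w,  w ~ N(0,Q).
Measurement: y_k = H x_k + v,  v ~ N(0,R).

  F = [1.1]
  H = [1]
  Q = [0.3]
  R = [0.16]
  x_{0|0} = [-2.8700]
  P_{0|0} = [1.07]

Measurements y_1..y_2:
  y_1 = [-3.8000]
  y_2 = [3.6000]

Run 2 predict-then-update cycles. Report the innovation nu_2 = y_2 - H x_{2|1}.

step 1: x^-=[-3.1570]  P^-=[1.5947]  S=[1.7547]  K=[0.9088]  nu=[-0.6430]  x^+=[-3.7414]  P^+=[0.1454]
step 2: x^-=[-4.1155]  P^-=[0.4759]  S=[0.6359]  K=[0.7484]  nu=[7.7155]  x^+=[1.6588]  P^+=[0.1197]

innov = [7.7155]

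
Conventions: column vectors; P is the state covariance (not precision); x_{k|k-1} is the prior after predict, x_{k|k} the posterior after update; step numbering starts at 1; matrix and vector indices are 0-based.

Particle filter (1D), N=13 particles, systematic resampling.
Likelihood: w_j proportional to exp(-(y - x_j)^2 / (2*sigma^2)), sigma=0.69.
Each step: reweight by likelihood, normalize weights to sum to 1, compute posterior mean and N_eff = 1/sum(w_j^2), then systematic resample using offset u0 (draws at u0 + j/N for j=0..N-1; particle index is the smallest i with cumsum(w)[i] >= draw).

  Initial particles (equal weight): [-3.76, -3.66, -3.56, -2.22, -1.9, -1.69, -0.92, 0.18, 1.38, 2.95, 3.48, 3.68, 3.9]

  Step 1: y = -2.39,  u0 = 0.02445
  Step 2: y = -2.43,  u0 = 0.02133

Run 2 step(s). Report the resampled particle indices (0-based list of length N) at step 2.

step 1: w=[0.0463, 0.0611, 0.0789, 0.3223, 0.2582, 0.1986, 0.0343, 0.0003, 0.0000, 0.0000, 0.0000, 0.0000, 0.0000]  mean=-2.2516  Neff=4.4792  idx=[0, 1, 2, 3, 3, 3, 3, 4, 4, 4, 5, 5, 5]
step 2: w=[0.0187, 0.0244, 0.0313, 0.1142, 0.1142, 0.1142, 0.1142, 0.0890, 0.0890, 0.0890, 0.0673, 0.0673, 0.0673]  mean=-2.1334  Neff=10.9377  idx=[1, 3, 3, 4, 5, 5, 6, 7, 8, 9, 9, 11, 12]

resampled_idx = [1, 3, 3, 4, 5, 5, 6, 7, 8, 9, 9, 11, 12]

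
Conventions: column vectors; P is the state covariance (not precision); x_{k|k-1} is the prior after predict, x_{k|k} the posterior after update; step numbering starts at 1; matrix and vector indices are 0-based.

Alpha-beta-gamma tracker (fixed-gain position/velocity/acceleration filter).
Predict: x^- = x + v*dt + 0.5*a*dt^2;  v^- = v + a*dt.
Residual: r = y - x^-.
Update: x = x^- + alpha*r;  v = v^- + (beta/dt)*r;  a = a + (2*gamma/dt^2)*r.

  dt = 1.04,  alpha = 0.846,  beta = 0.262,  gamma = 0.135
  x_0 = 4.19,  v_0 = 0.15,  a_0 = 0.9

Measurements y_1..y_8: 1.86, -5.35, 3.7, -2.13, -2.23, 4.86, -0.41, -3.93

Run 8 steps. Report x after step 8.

step 1: x_pred=4.8327  r=-2.9727  x^+=2.3178  v^+=0.3371  a^+=0.1579
step 2: x_pred=2.7538  r=-8.1038  x^+=-4.1020  v^+=-1.5402  a^+=-1.8650
step 3: x_pred=-6.7124  r=10.4124  x^+=2.0965  v^+=-0.8567  a^+=0.7342
step 4: x_pred=1.6026  r=-3.7326  x^+=-1.5552  v^+=-1.0334  a^+=-0.1975
step 5: x_pred=-2.7368  r=0.5068  x^+=-2.3080  v^+=-1.1112  a^+=-0.0710
step 6: x_pred=-3.5021  r=8.3621  x^+=3.5722  v^+=0.9215  a^+=2.0164
step 7: x_pred=5.6211  r=-6.0311  x^+=0.5188  v^+=1.4992  a^+=0.5109
step 8: x_pred=2.3542  r=-6.2842  x^+=-2.9622  v^+=0.4474  a^+=-1.0579

x_post = -2.9622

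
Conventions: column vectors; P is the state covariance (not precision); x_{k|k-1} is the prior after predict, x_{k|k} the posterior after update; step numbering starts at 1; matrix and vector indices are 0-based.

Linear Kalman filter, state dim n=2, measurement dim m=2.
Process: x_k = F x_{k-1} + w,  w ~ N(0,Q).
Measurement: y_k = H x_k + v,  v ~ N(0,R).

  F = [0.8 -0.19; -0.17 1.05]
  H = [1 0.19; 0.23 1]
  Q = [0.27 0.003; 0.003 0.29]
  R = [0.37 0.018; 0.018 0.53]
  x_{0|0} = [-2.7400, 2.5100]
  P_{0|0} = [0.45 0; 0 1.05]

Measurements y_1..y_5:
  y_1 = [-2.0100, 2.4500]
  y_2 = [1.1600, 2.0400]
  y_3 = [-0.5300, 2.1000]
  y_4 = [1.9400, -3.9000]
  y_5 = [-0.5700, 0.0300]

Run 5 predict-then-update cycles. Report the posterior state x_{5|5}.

step 1: x^-=[-2.6689, 3.1013]  P^-=[0.5959 -0.2677; -0.2677 1.4606]  S=[0.9169 0.1532; 0.1532 1.8990]  K=[0.6142 -0.1183; -0.1139 0.7459]  nu=[0.0697, -0.0375]  x^+=[-2.6217, 3.0654]  P^+=[0.2457 -0.1082; -0.1082 0.4182]
step 2: x^-=[-2.6798, 3.6644]  P^-=[0.4752 -0.2082; -0.2082 0.7967]  S=[0.7949 0.0614; 0.0614 1.2561]  K=[0.5563 -0.1059; -0.1180 0.6019]  nu=[3.1435, -1.0080]  x^+=[-0.8244, 2.6868]  P^+=[0.2224 -0.0973; -0.0973 0.3393]
step 3: x^-=[-1.1700, 2.9613]  P^-=[0.4542 -0.1798; -0.1798 0.7052]  S=[0.7813 0.0688; 0.0688 1.1765]  K=[0.5460 -0.0960; -0.1089 0.5706]  nu=[0.0773, -0.5922]  x^+=[-1.0709, 2.6149]  P^+=[0.2176 -0.0911; -0.0911 0.3214]
step 4: x^-=[-1.3536, 2.9278]  P^-=[0.4486 -0.1702; -0.1702 0.6832]  S=[0.7786 0.0734; 0.0734 1.1586]  K=[0.5433 -0.0922; -0.1049 0.5625]  nu=[2.7373, -6.5164]  x^+=[0.7346, -1.0247]  P^+=[0.2162 -0.0888; -0.0888 0.3167]
step 5: x^-=[0.7824, -1.2008]  P^-=[0.4468 -0.1671; -0.1671 0.6771]  S=[0.7778 0.0750; 0.0750 1.1539]  K=[0.5425 -0.0910; -0.1035 0.5602]  nu=[-1.1242, 1.0509]  x^+=[0.0769, -0.4958]  P^+=[0.2158 -0.0881; -0.0881 0.3153]

x_post = [0.0769, -0.4958]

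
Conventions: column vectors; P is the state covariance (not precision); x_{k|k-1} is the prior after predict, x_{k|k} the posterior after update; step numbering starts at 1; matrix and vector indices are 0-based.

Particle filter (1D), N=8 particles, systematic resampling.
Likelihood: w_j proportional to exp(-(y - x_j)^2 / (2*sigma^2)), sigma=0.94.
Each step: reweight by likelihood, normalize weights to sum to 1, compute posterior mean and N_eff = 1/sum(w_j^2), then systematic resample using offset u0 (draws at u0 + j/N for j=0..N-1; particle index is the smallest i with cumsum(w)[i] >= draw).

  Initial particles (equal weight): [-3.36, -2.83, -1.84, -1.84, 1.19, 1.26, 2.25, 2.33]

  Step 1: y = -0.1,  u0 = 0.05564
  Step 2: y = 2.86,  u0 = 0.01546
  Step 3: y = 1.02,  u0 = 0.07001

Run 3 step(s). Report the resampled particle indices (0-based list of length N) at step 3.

resampled_idx = [0, 1, 2, 3, 4, 5, 6, 7]

step 1: w=[0.0020, 0.0123, 0.1505, 0.1505, 0.3255, 0.2930, 0.0367, 0.0295]  mean=0.3125  Neff=4.1760  idx=[2, 3, 3, 4, 4, 5, 5, 5]
step 2: w=[0.0000, 0.0000, 0.0000, 0.1847, 0.1847, 0.2102, 0.2102, 0.2102]  mean=1.2341  Neff=4.9806  idx=[3, 3, 4, 5, 5, 6, 6, 7]
step 3: w=[0.1263, 0.1263, 0.1263, 0.1242, 0.1242, 0.1242, 0.1242, 0.1242]  mean=1.2335  Neff=7.9995  idx=[0, 1, 2, 3, 4, 5, 6, 7]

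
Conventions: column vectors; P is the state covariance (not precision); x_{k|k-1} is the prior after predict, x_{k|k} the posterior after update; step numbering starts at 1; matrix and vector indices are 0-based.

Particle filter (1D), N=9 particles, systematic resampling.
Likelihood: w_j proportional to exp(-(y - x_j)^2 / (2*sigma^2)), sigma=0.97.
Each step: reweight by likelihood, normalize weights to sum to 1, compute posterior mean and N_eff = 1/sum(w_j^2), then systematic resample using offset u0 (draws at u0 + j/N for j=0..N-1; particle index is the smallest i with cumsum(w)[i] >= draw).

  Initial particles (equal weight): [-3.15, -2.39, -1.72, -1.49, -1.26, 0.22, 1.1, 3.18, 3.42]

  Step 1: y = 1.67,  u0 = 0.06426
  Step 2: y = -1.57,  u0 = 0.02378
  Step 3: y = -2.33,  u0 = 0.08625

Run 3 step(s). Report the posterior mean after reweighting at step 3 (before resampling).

step 1: w=[0.0000, 0.0001, 0.0013, 0.0030, 0.0062, 0.1947, 0.5007, 0.1771, 0.1169]  mean=1.5420  Neff=2.9968  idx=[5, 5, 6, 6, 6, 6, 7, 7, 8]
step 2: w=[0.4005, 0.4005, 0.0498, 0.0498, 0.0498, 0.0498, 0.0000, 0.0000, 0.0000]  mean=0.3952  Neff=3.0241  idx=[0, 0, 0, 0, 1, 1, 1, 2, 4]
step 3: w=[0.1404, 0.1404, 0.1404, 0.1404, 0.1404, 0.1404, 0.1404, 0.0086, 0.0086]  mean=0.2351  Neff=7.2385  idx=[0, 1, 2, 2, 3, 4, 5, 6, 6]

post_mean = 0.2351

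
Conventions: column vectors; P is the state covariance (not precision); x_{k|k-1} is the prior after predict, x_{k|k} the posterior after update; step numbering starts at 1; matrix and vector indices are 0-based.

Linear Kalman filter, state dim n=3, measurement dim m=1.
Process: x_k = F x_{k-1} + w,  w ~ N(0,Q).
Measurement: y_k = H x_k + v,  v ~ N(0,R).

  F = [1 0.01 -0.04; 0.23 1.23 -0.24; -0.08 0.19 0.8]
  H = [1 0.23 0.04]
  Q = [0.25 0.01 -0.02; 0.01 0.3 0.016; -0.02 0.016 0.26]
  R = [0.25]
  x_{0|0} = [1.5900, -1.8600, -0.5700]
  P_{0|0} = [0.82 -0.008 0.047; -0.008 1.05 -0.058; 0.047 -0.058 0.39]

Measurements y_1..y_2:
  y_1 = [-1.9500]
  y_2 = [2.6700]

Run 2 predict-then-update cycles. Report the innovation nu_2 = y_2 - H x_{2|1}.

innov = [4.2675]

step 1: x^-=[1.5942, -1.7853, -0.9366]  P^-=[1.0669 0.1967 -0.0599; 0.1967 1.9789 0.1270; -0.0599 0.1270 0.5293]  S=[1.5104]  K=[0.7347; 0.4349; -0.0063]  nu=[-3.0961]  x^+=[-0.6805, -3.1319, -0.9171]  P^+=[0.2516 -0.2860 -0.0529; -0.2860 1.6932 0.1311; -0.0529 0.1311 0.5293]
step 2: x^-=[-0.6752, -3.7886, -1.2743]  P^-=[0.5010 -0.2522 -0.1504; -0.2522 2.6721 0.4334; -0.1504 0.4334 0.7168]  S=[0.7734]  K=[0.5650; 0.4910; -0.0285]  nu=[4.2675]  x^+=[1.7359, -1.6934, -1.3959]  P^+=[0.2541 -0.4667 -0.1379; -0.4667 2.4857 0.4442; -0.1379 0.4442 0.7162]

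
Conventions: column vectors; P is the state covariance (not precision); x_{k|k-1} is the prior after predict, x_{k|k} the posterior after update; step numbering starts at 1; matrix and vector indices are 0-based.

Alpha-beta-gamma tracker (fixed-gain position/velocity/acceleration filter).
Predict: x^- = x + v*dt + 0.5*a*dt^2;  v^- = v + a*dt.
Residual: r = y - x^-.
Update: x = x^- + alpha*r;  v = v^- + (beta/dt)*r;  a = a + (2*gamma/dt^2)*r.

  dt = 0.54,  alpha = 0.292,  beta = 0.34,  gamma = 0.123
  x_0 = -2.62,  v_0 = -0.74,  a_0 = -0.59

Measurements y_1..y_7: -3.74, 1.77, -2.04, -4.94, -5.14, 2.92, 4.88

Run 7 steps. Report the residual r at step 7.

step 1: x_pred=-3.1056  r=-0.6344  x^+=-3.2909  v^+=-1.4580  a^+=-1.1252
step 2: x_pred=-4.2422  r=6.0122  x^+=-2.4867  v^+=1.7199  a^+=3.9469
step 3: x_pred=-0.9825  r=-1.0575  x^+=-1.2913  v^+=3.1853  a^+=3.0547
step 4: x_pred=0.8742  r=-5.8142  x^+=-0.8236  v^+=1.1741  a^+=-1.8502
step 5: x_pred=-0.4593  r=-4.6807  x^+=-1.8261  v^+=-2.7721  a^+=-5.7990
step 6: x_pred=-4.1685  r=7.0885  x^+=-2.0987  v^+=-1.4404  a^+=0.1810
step 7: x_pred=-2.8501  r=7.7301  x^+=-0.5929  v^+=3.5244  a^+=6.7023

resid = 7.7301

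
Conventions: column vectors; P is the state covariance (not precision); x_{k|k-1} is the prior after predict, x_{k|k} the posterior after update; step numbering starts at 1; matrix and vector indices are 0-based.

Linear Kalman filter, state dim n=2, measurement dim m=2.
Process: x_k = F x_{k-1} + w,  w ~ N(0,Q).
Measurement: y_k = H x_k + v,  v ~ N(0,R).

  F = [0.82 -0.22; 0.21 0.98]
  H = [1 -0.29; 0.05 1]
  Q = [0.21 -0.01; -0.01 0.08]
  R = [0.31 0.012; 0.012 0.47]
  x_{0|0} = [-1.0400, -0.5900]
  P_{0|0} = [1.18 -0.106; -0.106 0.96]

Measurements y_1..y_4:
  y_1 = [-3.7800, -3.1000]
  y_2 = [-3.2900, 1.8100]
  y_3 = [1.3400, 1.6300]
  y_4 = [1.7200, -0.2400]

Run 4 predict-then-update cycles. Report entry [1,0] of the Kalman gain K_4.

K[1,0] = -0.0931

step 1: x^-=[-0.7230, -0.7966]  P^-=[1.0881 -0.0941; -0.0941 1.0104]  S=[1.5377 -0.3193; -0.3193 1.4737]  K=[0.7537 0.1364; -0.1152 0.6575]  nu=[-3.2880, -2.2673]  x^+=[-3.5105, -1.9084]  P^+=[0.2528 0.0605; 0.0605 0.3046]
step 2: x^-=[-2.4587, -2.6075]  P^-=[0.3729 0.0137; 0.0137 0.4086]  S=[0.7093 -0.0743; -0.0743 0.8809]  K=[0.5287 0.0813; -0.0999 0.4562]  nu=[-1.5874, 4.5404]  x^+=[-2.9286, -0.3776]  P^+=[0.1752 0.0358; 0.0358 0.2114]
step 3: x^-=[-2.3184, -0.9851]  P^-=[0.3251 0.0017; 0.0017 0.3055]  S=[0.6598 -0.0586; -0.0586 0.7765]  K=[0.4974 0.0607; -0.0973 0.3862]  nu=[3.3728, 2.7310]  x^+=[-0.4750, -0.2586]  P^+=[0.1626 0.0264; 0.0264 0.1790]
step 4: x^-=[-0.3326, -0.3532]  P^-=[0.3185 -0.0006; -0.0006 0.2700]  S=[0.6515 -0.0510; -0.0510 0.7407]  K=[0.4933 0.0546; -0.0931 0.3580]  nu=[1.9501, 0.1298]  x^+=[0.6366, -0.4883]  P^+=[0.1604 0.0236; 0.0236 0.1660]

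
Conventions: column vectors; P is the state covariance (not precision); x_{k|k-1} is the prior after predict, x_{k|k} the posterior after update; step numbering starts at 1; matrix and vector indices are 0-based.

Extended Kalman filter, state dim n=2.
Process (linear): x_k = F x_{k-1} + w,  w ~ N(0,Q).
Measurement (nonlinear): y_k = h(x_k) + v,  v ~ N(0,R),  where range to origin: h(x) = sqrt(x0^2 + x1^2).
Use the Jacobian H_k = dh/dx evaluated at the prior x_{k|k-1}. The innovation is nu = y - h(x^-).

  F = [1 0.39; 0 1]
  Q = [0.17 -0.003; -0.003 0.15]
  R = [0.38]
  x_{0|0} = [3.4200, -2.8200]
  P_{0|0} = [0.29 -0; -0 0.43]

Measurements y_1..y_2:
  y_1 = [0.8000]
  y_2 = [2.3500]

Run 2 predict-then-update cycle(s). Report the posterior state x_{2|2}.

x_post = [1.0414, -1.7720]

step 1: x^-=[2.3202, -2.8200]  P^-=[0.5254 0.1647; 0.1647 0.5800]  H_jac=[0.6354 -0.7722]  S=[0.7763]  K=[0.2662; -0.4421]  nu=[-2.8518]  x^+=[1.5612, -1.5591]  P^+=[0.4704 0.2561; 0.2561 0.4282]
step 2: x^-=[0.9531, -1.5591]  P^-=[0.9053 0.4201; 0.4201 0.5782]  H_jac=[0.5216 -0.8532]  S=[0.6733]  K=[0.1689; -0.4073]  nu=[0.5226]  x^+=[1.0414, -1.7720]  P^+=[0.8861 0.4664; 0.4664 0.4665]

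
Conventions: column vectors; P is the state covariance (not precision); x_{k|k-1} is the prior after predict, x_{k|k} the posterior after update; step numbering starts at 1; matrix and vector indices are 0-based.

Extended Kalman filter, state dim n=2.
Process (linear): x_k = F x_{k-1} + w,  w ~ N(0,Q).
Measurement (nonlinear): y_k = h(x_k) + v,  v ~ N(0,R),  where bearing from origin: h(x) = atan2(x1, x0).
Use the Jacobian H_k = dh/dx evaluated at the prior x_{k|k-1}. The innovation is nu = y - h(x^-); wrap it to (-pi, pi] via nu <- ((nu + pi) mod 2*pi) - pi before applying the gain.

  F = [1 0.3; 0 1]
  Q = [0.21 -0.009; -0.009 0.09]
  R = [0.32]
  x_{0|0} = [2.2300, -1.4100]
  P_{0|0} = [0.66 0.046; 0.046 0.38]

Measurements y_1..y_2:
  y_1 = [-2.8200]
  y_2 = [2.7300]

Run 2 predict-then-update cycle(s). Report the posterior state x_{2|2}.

step 1: x^-=[1.8070, -1.4100]  P^-=[0.9318 0.1510; 0.1510 0.4700]  H_jac=[0.2684 0.3440]  S=[0.4706]  K=[0.6418; 0.4296]  nu=[-2.1574]  x^+=[0.4224, -2.3369]  P^+=[0.7380 0.0212; 0.0212 0.3831]
step 2: x^-=[-0.2787, -2.3369]  P^-=[0.9952 0.1272; 0.1272 0.4731]  H_jac=[0.4219 -0.0503]  S=[0.4930]  K=[0.8388; 0.0606]  nu=[-1.8637]  x^+=[-1.8419, -2.4498]  P^+=[0.6484 0.1021; 0.1021 0.4713]

x_post = [-1.8419, -2.4498]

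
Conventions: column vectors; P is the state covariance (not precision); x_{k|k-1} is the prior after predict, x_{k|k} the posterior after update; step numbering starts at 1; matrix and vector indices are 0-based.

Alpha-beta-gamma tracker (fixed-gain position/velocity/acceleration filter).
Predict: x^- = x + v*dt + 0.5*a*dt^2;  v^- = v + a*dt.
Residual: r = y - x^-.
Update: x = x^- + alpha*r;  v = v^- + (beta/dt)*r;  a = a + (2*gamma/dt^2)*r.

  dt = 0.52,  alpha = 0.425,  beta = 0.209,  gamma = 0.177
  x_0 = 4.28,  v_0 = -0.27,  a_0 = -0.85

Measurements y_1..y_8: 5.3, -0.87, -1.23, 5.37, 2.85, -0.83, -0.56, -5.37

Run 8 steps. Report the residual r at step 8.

resid = -12.0907

step 1: x_pred=4.0247  r=1.2753  x^+=4.5667  v^+=-0.1994  a^+=0.8196
step 2: x_pred=4.5738  r=-5.4438  x^+=2.2602  v^+=-1.9612  a^+=-6.3073
step 3: x_pred=0.3876  r=-1.6176  x^+=-0.2999  v^+=-5.8911  a^+=-8.4250
step 4: x_pred=-4.5023  r=9.8723  x^+=-0.3066  v^+=-6.3042  a^+=4.4996
step 5: x_pred=-2.9764  r=5.8264  x^+=-0.5002  v^+=-1.6227  a^+=12.1274
step 6: x_pred=0.2956  r=-1.1256  x^+=-0.1828  v^+=4.2312  a^+=10.6537
step 7: x_pred=3.4578  r=-4.0178  x^+=1.7502  v^+=8.1562  a^+=5.3937
step 8: x_pred=6.7207  r=-12.0907  x^+=1.5822  v^+=6.1014  a^+=-10.4351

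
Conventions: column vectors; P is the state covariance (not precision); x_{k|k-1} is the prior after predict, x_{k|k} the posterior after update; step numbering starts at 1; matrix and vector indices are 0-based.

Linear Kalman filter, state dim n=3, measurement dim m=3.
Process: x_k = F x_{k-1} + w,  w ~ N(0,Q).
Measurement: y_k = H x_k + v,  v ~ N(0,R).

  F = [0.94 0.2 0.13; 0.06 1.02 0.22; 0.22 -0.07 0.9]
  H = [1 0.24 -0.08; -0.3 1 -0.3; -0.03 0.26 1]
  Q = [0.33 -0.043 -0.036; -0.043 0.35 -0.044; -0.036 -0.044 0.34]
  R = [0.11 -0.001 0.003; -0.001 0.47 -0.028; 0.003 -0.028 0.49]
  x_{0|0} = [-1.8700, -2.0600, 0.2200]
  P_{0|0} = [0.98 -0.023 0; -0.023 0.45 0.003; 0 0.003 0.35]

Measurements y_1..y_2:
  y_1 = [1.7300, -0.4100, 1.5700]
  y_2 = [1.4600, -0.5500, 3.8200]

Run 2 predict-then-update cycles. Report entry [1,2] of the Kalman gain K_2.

step 1: x^-=[-2.1412, -2.1650, -0.0692]  P^-=[1.2114 0.0923 0.2023; 0.0923 0.8372 0.0037; 0.2023 0.0037 0.6735]  S=[1.3857 -0.1181 0.1920; -0.1181 1.4556 -0.0669; 0.1920 -0.0669 1.2095]  K=[0.8635 -0.1574 0.0113; 0.2367 0.5826 0.1754; 0.0199 -0.1515 0.5411]  nu=[4.3853, 1.0919, 2.1379]  x^+=[1.4979, -0.1157, 1.0094]  P^+=[0.1058 -0.0359 0.0250; -0.0359 0.2585 0.0020; 0.0250 0.0020 0.2696]
step 2: x^-=[1.5161, 0.1939, 1.2461]  P^-=[0.4311 -0.0057 0.0368; -0.0057 0.6296 -0.0112; 0.0368 -0.0112 0.5756]  S=[0.5729 0.0208 0.0164; 0.0208 1.2069 -0.0535; 0.0164 -0.0535 1.1006]  K=[0.7498 -0.1339 0.0027; 0.2316 0.5290 0.1610; -0.0304 -0.1382 0.5131]  nu=[-0.0030, 0.0848, 2.5689]  x^+=[1.5096, 0.6517, 2.5525]  P^+=[0.0915 -0.0309 0.0181; -0.0309 0.2354 0.0026; 0.0181 0.0026 0.2550]

K[1,2] = 0.1610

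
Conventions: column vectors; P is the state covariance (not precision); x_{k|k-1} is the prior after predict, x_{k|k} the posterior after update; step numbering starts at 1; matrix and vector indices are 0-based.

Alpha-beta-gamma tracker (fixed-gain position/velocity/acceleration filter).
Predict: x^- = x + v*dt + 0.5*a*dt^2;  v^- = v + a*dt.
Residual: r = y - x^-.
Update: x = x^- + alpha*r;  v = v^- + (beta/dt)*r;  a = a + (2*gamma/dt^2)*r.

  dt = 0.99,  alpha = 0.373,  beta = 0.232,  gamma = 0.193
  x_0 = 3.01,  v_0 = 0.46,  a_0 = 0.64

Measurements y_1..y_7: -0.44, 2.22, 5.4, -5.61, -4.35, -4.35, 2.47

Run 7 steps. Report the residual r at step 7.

step 1: x_pred=3.7790  r=-4.2190  x^+=2.2053  v^+=0.1049  a^+=-1.0216
step 2: x_pred=1.8085  r=0.4115  x^+=1.9620  v^+=-0.8101  a^+=-0.8596
step 3: x_pred=0.7388  r=4.6612  x^+=2.4774  v^+=-0.5687  a^+=0.9762
step 4: x_pred=2.3928  r=-8.0028  x^+=-0.5923  v^+=-1.4777  a^+=-2.1756
step 5: x_pred=-3.1213  r=-1.2287  x^+=-3.5796  v^+=-3.9195  a^+=-2.6595
step 6: x_pred=-8.7632  r=4.4132  x^+=-7.1171  v^+=-5.5182  a^+=-0.9214
step 7: x_pred=-13.0316  r=15.5016  x^+=-7.2495  v^+=-2.7977  a^+=5.1837

resid = 15.5016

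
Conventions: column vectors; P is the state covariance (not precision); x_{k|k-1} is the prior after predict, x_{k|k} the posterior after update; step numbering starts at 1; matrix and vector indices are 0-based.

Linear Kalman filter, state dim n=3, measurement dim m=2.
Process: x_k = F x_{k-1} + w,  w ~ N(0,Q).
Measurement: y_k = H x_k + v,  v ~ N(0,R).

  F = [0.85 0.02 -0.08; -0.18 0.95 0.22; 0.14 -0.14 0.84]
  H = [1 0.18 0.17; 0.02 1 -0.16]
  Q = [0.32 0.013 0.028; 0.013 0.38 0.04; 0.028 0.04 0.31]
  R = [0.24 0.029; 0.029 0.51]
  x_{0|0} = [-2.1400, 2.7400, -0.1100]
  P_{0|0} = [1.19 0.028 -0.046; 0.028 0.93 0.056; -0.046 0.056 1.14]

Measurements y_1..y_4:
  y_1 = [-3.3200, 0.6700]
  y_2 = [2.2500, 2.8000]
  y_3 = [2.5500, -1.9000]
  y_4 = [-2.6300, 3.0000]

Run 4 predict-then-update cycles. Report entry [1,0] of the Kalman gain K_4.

K[1,0] = 0.0213

step 1: x^-=[-1.7554, 2.9640, -0.7756]  P^-=[1.1945 -0.1622 0.0564; -0.1622 1.3305 0.1499; 0.0564 0.1499 1.1308]  S=[1.4802 0.1112; 0.1112 1.8151]  K=[0.8035 -0.1304; 0.0156 0.7171; 0.1883 -0.0280]  nu=[-1.9663, -2.3830]  x^+=[-3.0246, 1.2246, -1.0791]  P^+=[0.2313 -0.0749 -0.1690; -0.0749 0.3944 0.1671; -0.1690 0.1671 1.0781]
step 2: x^-=[-2.4601, 1.4704, -1.5014]  P^-=[0.5140 -0.1400 -0.1234; -0.1400 0.9044 0.3176; -0.1234 0.3176 1.0069]  S=[0.7395 0.0983; 0.0983 1.3339]  K=[0.6500 -0.1304; 0.0192 0.6364; 0.1278 0.1061]  nu=[4.7006, 1.1386]  x^+=[0.4469, 2.2851, -0.7799]  P^+=[0.1956 -0.0790 -0.1715; -0.0790 0.3615 0.2176; -0.1715 0.2176 0.9771]
step 3: x^-=[0.4879, 1.9189, -0.9125]  P^-=[0.4877 -0.1409 -0.1207; -0.1409 0.8914 0.3426; -0.1207 0.3426 0.9220]  S=[0.7124 0.1000; 0.1000 1.3107]  K=[0.6390 -0.1341; 0.0201 0.6346; 0.1178 0.1380]  nu=[1.8718, -3.9746]  x^+=[2.2168, -0.5657, -1.2406]  P^+=[0.1904 -0.0788 -0.1573; -0.0788 0.3607 0.2184; -0.1573 0.2184 0.8838]
step 4: x^-=[1.9722, -1.2094, -0.6526]  P^-=[0.4814 -0.1355 -0.1050; -0.1355 0.8852 0.3246; -0.1050 0.3246 0.8592]  S=[0.7103 0.1009; 0.1009 1.3088]  K=[0.6371 -0.1324; 0.0213 0.6330; 0.1213 0.1320]  nu=[-4.2736, 4.0655]  x^+=[-1.2888, 1.2728, -0.6343]  P^+=[0.1872 -0.0758 -0.1439; -0.0758 0.3578 0.2053; -0.1439 0.2053 0.8227]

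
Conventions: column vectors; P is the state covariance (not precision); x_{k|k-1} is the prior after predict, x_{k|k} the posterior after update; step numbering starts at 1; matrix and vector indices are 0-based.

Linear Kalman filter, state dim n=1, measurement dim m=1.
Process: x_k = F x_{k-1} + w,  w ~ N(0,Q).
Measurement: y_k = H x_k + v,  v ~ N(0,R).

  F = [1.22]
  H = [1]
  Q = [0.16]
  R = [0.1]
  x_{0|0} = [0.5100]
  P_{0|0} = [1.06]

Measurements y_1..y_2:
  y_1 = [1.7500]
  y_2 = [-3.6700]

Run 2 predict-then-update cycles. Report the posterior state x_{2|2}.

x_post = [-2.2401]

step 1: x^-=[0.6222]  P^-=[1.7377]  S=[1.8377]  K=[0.9456]  nu=[1.1278]  x^+=[1.6886]  P^+=[0.0946]
step 2: x^-=[2.0601]  P^-=[0.3007]  S=[0.4007]  K=[0.7505]  nu=[-5.7301]  x^+=[-2.2401]  P^+=[0.0750]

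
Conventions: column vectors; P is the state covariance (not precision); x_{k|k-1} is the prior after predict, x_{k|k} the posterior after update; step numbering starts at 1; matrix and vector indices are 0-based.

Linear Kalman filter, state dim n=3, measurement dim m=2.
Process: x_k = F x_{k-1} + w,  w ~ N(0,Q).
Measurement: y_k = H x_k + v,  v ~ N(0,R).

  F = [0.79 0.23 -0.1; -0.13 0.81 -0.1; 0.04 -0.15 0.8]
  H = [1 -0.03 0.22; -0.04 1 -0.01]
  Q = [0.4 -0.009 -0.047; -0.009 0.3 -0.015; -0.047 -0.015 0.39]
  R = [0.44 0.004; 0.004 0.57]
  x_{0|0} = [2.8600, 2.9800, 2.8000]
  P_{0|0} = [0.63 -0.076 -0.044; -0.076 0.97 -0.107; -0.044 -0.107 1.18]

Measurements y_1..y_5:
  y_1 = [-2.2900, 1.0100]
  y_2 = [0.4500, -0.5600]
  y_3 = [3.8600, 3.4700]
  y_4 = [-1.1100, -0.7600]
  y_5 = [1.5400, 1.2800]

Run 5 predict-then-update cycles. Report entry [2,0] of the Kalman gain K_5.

step 1: x^-=[2.6648, 1.7620, 1.9074]  P^-=[0.8406 0.0865 -0.1956; 0.0865 0.9911 -0.3007; -0.1956 -0.3007 1.1918]  S=[1.2519 -0.0379; -0.0379 1.5615]  K=[0.6365 0.0506; 0.0117 0.6347; 0.0545 -0.1939]  nu=[-5.3216, -0.6263]  x^+=[-0.7542, 1.3020, 1.7385]  P^+=[0.3318 0.0424 -0.2283; 0.0424 0.3624 -0.1081; -0.2283 -0.1081 1.1286]
step 2: x^-=[-0.4702, 0.9788, 1.1654]  P^-=[0.6940 0.0879 -0.3088; 0.0879 0.5573 -0.1959; -0.3088 -0.1959 1.1318]  S=[1.0507 0.0077; 0.0077 1.1252]  K=[0.5929 0.0521; 0.0231 0.4938; -0.0501 -0.1728]  nu=[0.6932, -1.5460]  x^+=[-0.1398, 0.2315, 1.3978]  P^+=[0.3210 0.0423 -0.2667; 0.0423 0.2823 -0.0984; -0.2667 -0.0984 1.0954]
step 3: x^-=[-0.1970, 0.0659, 1.0779]  P^-=[0.6883 0.0752 -0.3259; 0.0752 0.5017 -0.1729; -0.3259 -0.1729 1.1040]  S=[1.0365 0.0023; 0.0023 1.0701]  K=[0.5926 0.0463; 0.0203 0.4676; -0.0747 -0.1595]  nu=[3.8218, 3.4070]  x^+=[2.2254, 1.7365, 0.2488]  P^+=[0.3219 0.0389 -0.2719; 0.0389 0.2672 -0.0914; -0.2719 -0.0914 1.0709]
step 4: x^-=[2.1326, 1.0924, 0.0276]  P^-=[0.6870 0.0696 -0.3249; 0.0696 0.4910 -0.1640; -0.3249 -0.1640 1.0860]  S=[1.0351 -0.0009; -0.0009 1.0597]  K=[0.5927 0.0434; 0.0186 0.4623; -0.0784 -0.1528]  nu=[-3.2159, -1.7668]  x^+=[0.1499, 0.2158, 0.5499]  P^+=[0.3215 0.0372 -0.2698; 0.0372 0.2642 -0.0877; -0.2698 -0.0877 1.0549]
step 5: x^-=[0.1130, 0.1003, 0.4135]  P^-=[0.6853 0.0674 -0.3213; 0.0674 0.4887 -0.1602; -0.3213 -0.1602 1.0749]  S=[1.0345 -0.0022; -0.0022 1.0574]  K=[0.5923 0.0421; 0.0179 0.4611; -0.0777 -0.1497]  nu=[1.3390, 1.1883]  x^+=[0.9561, 0.6723, 0.1316]  P^+=[0.3207 0.0365 -0.2673; 0.0365 0.2635 -0.0859; -0.2673 -0.0859 1.0450]

K[2,0] = -0.0777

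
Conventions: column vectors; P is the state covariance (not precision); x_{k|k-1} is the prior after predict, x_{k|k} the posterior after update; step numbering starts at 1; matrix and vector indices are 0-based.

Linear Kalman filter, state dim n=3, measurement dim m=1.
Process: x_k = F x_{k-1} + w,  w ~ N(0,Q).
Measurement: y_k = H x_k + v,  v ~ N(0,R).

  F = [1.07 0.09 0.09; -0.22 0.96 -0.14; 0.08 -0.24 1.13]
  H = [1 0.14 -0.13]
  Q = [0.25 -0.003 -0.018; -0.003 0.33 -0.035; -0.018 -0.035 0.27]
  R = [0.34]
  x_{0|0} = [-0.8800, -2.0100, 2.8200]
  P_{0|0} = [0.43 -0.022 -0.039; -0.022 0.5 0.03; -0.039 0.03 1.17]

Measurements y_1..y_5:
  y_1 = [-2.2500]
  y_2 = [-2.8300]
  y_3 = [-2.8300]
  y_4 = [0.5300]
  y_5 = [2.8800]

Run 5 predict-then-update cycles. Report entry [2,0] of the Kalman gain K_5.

K[2,0] = -0.1158

step 1: x^-=[-0.8687, -2.1308, 3.5986]  P^-=[0.7446 -0.0891 0.0875; -0.0891 0.8334 -0.3020; 0.0875 -0.3020 1.7730]  S=[1.0942]  K=[0.6587; 0.0611; -0.1694]  nu=[-0.6152]  x^+=[-1.2739, -2.1684, 3.7028]  P^+=[0.2698 -0.1331 0.2095; -0.1331 0.8293 -0.2907; 0.2095 -0.2907 1.7417]
step 2: x^-=[-1.2250, -2.3198, 4.6027]  P^-=[0.5898 -0.2079 0.4291; -0.2079 1.2887 -0.9032; 0.4291 -0.9032 2.7441]  S=[0.8645]  K=[0.5840; 0.1040; -0.0625]  nu=[-0.6819]  x^+=[-1.6232, -2.3907, 4.6453]  P^+=[0.2949 -0.2604 0.4607; -0.2604 1.2794 -0.8975; 0.4607 -0.8975 2.7407]
step 3: x^-=[-1.5339, -2.5883, 5.6931]  P^-=[0.6442 -0.4031 0.8118; -0.4031 1.9567 -1.9258; 0.8118 -1.9258 4.4253]  S=[0.8435]  K=[0.5717; 0.1436; -0.0393]  nu=[-0.1936]  x^+=[-1.6446, -2.6161, 5.7007]  P^+=[0.3685 -0.4724 0.8307; -0.4724 1.9393 -1.9210; 0.8307 -1.9210 4.4240]
step 4: x^-=[-1.4821, -2.9478, 6.9381]  P^-=[0.7613 -0.7365 1.3960; -0.7365 2.9889 -3.6137; 1.3960 -3.6137 7.2434]  S=[0.8447]  K=[0.5644; 0.1796; -0.0610]  nu=[3.3268]  x^+=[0.3955, -2.3502, 6.7351]  P^+=[0.4923 -0.8221 1.4251; -0.8221 2.9617 -3.6044; 1.4251 -3.6044 7.2402]
step 5: x^-=[0.8179, -3.2861, 8.2063]  P^-=[0.9540 -1.2901 2.3463; -1.2901 4.6291 -6.3794; 2.3463 -6.3794 11.9331]  S=[0.8473]  K=[0.5527; 0.2210; -0.1158]  nu=[3.5890]  x^+=[2.8016, -2.4929, 7.7909]  P^+=[0.6951 -1.3936 2.4006; -1.3936 4.5877 -6.3578; 2.4006 -6.3578 11.9217]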